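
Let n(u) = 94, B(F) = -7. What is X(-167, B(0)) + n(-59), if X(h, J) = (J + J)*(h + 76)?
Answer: 1368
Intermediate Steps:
X(h, J) = 2*J*(76 + h) (X(h, J) = (2*J)*(76 + h) = 2*J*(76 + h))
X(-167, B(0)) + n(-59) = 2*(-7)*(76 - 167) + 94 = 2*(-7)*(-91) + 94 = 1274 + 94 = 1368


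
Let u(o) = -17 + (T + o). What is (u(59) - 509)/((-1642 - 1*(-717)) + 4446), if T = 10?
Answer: -457/3521 ≈ -0.12979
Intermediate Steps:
u(o) = -7 + o (u(o) = -17 + (10 + o) = -7 + o)
(u(59) - 509)/((-1642 - 1*(-717)) + 4446) = ((-7 + 59) - 509)/((-1642 - 1*(-717)) + 4446) = (52 - 509)/((-1642 + 717) + 4446) = -457/(-925 + 4446) = -457/3521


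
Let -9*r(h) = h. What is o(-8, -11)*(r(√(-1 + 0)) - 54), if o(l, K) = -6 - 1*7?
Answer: 702 + 13*I/9 ≈ 702.0 + 1.4444*I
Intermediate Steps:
o(l, K) = -13 (o(l, K) = -6 - 7 = -13)
r(h) = -h/9
o(-8, -11)*(r(√(-1 + 0)) - 54) = -13*(-√(-1 + 0)/9 - 54) = -13*(-I/9 - 54) = -13*(-54 - I/9) = 702 + 13*I/9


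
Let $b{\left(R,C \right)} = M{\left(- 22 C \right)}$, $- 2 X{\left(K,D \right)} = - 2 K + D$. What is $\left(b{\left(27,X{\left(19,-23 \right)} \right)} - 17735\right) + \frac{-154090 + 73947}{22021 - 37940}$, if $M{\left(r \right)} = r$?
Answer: $- \frac{292924971}{15919} \approx -18401.0$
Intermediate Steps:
$X{\left(K,D \right)} = K - \frac{D}{2}$ ($X{\left(K,D \right)} = - \frac{- 2 K + D}{2} = - \frac{D - 2 K}{2} = K - \frac{D}{2}$)
$b{\left(R,C \right)} = - 22 C$
$\left(b{\left(27,X{\left(19,-23 \right)} \right)} - 17735\right) + \frac{-154090 + 73947}{22021 - 37940} = \left(- 22 \left(19 - - \frac{23}{2}\right) - 17735\right) + \frac{-154090 + 73947}{22021 - 37940} = \left(- 22 \left(19 + \frac{23}{2}\right) - 17735\right) - \frac{80143}{-15919} = \left(\left(-22\right) \frac{61}{2} - 17735\right) - - \frac{80143}{15919} = \left(-671 - 17735\right) + \frac{80143}{15919} = -18406 + \frac{80143}{15919} = - \frac{292924971}{15919}$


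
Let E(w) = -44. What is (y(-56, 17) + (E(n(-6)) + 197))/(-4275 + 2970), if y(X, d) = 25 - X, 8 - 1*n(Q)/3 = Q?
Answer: -26/145 ≈ -0.17931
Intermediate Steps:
n(Q) = 24 - 3*Q
(y(-56, 17) + (E(n(-6)) + 197))/(-4275 + 2970) = ((25 - 1*(-56)) + (-44 + 197))/(-4275 + 2970) = ((25 + 56) + 153)/(-1305) = (81 + 153)*(-1/1305) = 234*(-1/1305) = -26/145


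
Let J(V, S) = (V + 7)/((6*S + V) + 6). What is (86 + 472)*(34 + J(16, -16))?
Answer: 695547/37 ≈ 18799.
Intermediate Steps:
J(V, S) = (7 + V)/(6 + V + 6*S) (J(V, S) = (7 + V)/((V + 6*S) + 6) = (7 + V)/(6 + V + 6*S))
(86 + 472)*(34 + J(16, -16)) = (86 + 472)*(34 + (7 + 16)/(6 + 16 + 6*(-16))) = 558*(34 + 23/(6 + 16 - 96)) = 558*(34 + 23/(-74)) = 558*(34 - 1/74*23) = 558*(34 - 23/74) = 558*(2493/74) = 695547/37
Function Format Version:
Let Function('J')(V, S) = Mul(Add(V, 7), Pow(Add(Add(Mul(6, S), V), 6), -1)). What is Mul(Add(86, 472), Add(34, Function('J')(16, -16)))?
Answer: Rational(695547, 37) ≈ 18799.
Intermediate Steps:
Function('J')(V, S) = Mul(Pow(Add(6, V, Mul(6, S)), -1), Add(7, V)) (Function('J')(V, S) = Mul(Add(7, V), Pow(Add(Add(V, Mul(6, S)), 6), -1)) = Mul(Add(7, V), Pow(Add(6, V, Mul(6, S)), -1)) = Mul(Pow(Add(6, V, Mul(6, S)), -1), Add(7, V)))
Mul(Add(86, 472), Add(34, Function('J')(16, -16))) = Mul(Add(86, 472), Add(34, Mul(Pow(Add(6, 16, Mul(6, -16)), -1), Add(7, 16)))) = Mul(558, Add(34, Mul(Pow(Add(6, 16, -96), -1), 23))) = Mul(558, Add(34, Mul(Pow(-74, -1), 23))) = Mul(558, Add(34, Mul(Rational(-1, 74), 23))) = Mul(558, Add(34, Rational(-23, 74))) = Mul(558, Rational(2493, 74)) = Rational(695547, 37)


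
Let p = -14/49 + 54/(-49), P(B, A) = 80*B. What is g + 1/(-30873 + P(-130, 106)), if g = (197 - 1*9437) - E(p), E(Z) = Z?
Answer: -18683956965/2022377 ≈ -9238.6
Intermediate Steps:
p = -68/49 (p = -14*1/49 + 54*(-1/49) = -2/7 - 54/49 = -68/49 ≈ -1.3878)
g = -452692/49 (g = (197 - 1*9437) - 1*(-68/49) = (197 - 9437) + 68/49 = -9240 + 68/49 = -452692/49 ≈ -9238.6)
g + 1/(-30873 + P(-130, 106)) = -452692/49 + 1/(-30873 + 80*(-130)) = -452692/49 + 1/(-30873 - 10400) = -452692/49 + 1/(-41273) = -452692/49 - 1/41273 = -18683956965/2022377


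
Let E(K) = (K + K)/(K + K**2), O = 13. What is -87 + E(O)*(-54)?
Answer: -663/7 ≈ -94.714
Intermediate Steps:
E(K) = 2*K/(K + K**2) (E(K) = (2*K)/(K + K**2) = 2*K/(K + K**2))
-87 + E(O)*(-54) = -87 + (2/(1 + 13))*(-54) = -87 + (2/14)*(-54) = -87 + (2*(1/14))*(-54) = -87 + (1/7)*(-54) = -87 - 54/7 = -663/7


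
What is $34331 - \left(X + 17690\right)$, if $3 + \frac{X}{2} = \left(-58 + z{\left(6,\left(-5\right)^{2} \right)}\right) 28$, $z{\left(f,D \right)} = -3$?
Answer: $20063$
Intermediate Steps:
$X = -3422$ ($X = -6 + 2 \left(-58 - 3\right) 28 = -6 + 2 \left(\left(-61\right) 28\right) = -6 + 2 \left(-1708\right) = -6 - 3416 = -3422$)
$34331 - \left(X + 17690\right) = 34331 - \left(-3422 + 17690\right) = 34331 - 14268 = 20063$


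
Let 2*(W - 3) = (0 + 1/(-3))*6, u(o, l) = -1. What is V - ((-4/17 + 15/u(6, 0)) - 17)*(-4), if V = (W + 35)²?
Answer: 21081/17 ≈ 1240.1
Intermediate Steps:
W = 2 (W = 3 + ((0 + 1/(-3))*6)/2 = 3 + ((0 - ⅓)*6)/2 = 3 + (-⅓*6)/2 = 3 + (½)*(-2) = 3 - 1 = 2)
V = 1369 (V = (2 + 35)² = 37² = 1369)
V - ((-4/17 + 15/u(6, 0)) - 17)*(-4) = 1369 - ((-4/17 + 15/(-1)) - 17)*(-4) = 1369 - ((-4*1/17 + 15*(-1)) - 17)*(-4) = 1369 - ((-4/17 - 15) - 17)*(-4) = 1369 - (-259/17 - 17)*(-4) = 1369 - (-548)*(-4)/17 = 1369 - 1*2192/17 = 1369 - 2192/17 = 21081/17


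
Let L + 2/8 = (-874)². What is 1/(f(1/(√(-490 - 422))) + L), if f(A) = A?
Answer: 348327342/266078809615757 + 2*I*√57/266078809615757 ≈ 1.3091e-6 + 5.6749e-14*I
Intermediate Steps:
L = 3055503/4 (L = -¼ + (-874)² = -¼ + 763876 = 3055503/4 ≈ 7.6388e+5)
1/(f(1/(√(-490 - 422))) + L) = 1/(1/(√(-490 - 422)) + 3055503/4) = 1/(1/(√(-912)) + 3055503/4) = 1/(1/(4*I*√57) + 3055503/4) = 1/(-I*√57/228 + 3055503/4) = 1/(3055503/4 - I*√57/228)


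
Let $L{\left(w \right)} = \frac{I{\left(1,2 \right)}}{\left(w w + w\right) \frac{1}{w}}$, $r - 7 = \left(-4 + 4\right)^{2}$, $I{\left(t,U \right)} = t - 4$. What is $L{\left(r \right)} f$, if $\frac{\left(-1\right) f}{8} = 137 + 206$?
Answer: $1029$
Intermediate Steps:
$I{\left(t,U \right)} = -4 + t$
$f = -2744$ ($f = - 8 \left(137 + 206\right) = \left(-8\right) 343 = -2744$)
$r = 7$ ($r = 7 + \left(-4 + 4\right)^{2} = 7 + 0^{2} = 7 + 0 = 7$)
$L{\left(w \right)} = - \frac{3 w}{w + w^{2}}$ ($L{\left(w \right)} = \frac{-4 + 1}{\left(w w + w\right) \frac{1}{w}} = - \frac{3}{\left(w^{2} + w\right) \frac{1}{w}} = - \frac{3}{\left(w + w^{2}\right) \frac{1}{w}} = - \frac{3}{\frac{1}{w} \left(w + w^{2}\right)} = - 3 \frac{w}{w + w^{2}} = - \frac{3 w}{w + w^{2}}$)
$L{\left(r \right)} f = - \frac{3}{1 + 7} \left(-2744\right) = - \frac{3}{8} \left(-2744\right) = \left(-3\right) \frac{1}{8} \left(-2744\right) = \left(- \frac{3}{8}\right) \left(-2744\right) = 1029$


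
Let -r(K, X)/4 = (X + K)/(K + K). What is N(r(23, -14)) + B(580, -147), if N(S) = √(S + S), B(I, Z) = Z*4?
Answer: -588 + 6*I*√23/23 ≈ -588.0 + 1.2511*I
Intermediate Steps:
B(I, Z) = 4*Z
r(K, X) = -2*(K + X)/K (r(K, X) = -4*(X + K)/(K + K) = -4*(K + X)/(2*K) = -4*(K + X)*1/(2*K) = -2*(K + X)/K)
N(S) = √2*√S (N(S) = √(2*S) = √2*√S)
N(r(23, -14)) + B(580, -147) = √2*√(-2 - 2*(-14)/23) + 4*(-147) = √2*√(-2 - 2*(-14)*1/23) - 588 = √2*√(-2 + 28/23) - 588 = √2*√(-18/23) - 588 = √2*(3*I*√46/23) - 588 = 6*I*√23/23 - 588 = -588 + 6*I*√23/23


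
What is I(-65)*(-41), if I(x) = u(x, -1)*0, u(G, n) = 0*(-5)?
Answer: 0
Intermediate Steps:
u(G, n) = 0
I(x) = 0 (I(x) = 0*0 = 0)
I(-65)*(-41) = 0*(-41) = 0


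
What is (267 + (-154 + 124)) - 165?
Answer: 72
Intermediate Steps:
(267 + (-154 + 124)) - 165 = (267 - 30) - 165 = 237 - 165 = 72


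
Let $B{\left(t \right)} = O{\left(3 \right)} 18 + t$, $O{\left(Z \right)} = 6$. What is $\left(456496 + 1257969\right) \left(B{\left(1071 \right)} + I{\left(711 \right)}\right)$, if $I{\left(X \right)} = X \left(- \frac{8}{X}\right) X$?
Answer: $-7730522685$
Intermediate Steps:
$I{\left(X \right)} = - 8 X$
$B{\left(t \right)} = 108 + t$ ($B{\left(t \right)} = 6 \cdot 18 + t = 108 + t$)
$\left(456496 + 1257969\right) \left(B{\left(1071 \right)} + I{\left(711 \right)}\right) = \left(456496 + 1257969\right) \left(\left(108 + 1071\right) - 5688\right) = 1714465 \left(1179 - 5688\right) = 1714465 \left(-4509\right) = -7730522685$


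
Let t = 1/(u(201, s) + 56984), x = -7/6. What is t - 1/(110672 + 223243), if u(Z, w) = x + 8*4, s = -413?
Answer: 1661401/114228648435 ≈ 1.4545e-5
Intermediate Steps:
x = -7/6 (x = -7*⅙ = -7/6 ≈ -1.1667)
u(Z, w) = 185/6 (u(Z, w) = -7/6 + 8*4 = -7/6 + 32 = 185/6)
t = 6/342089 (t = 1/(185/6 + 56984) = 1/(342089/6) = 6/342089 ≈ 1.7539e-5)
t - 1/(110672 + 223243) = 6/342089 - 1/(110672 + 223243) = 6/342089 - 1/333915 = 1661401/114228648435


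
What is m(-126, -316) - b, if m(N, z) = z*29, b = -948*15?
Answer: 5056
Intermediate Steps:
b = -14220
m(N, z) = 29*z
m(-126, -316) - b = 29*(-316) - 1*(-14220) = -9164 + 14220 = 5056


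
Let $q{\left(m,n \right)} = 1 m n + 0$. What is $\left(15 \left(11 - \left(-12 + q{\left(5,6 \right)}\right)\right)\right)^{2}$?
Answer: $11025$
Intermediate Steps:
$q{\left(m,n \right)} = m n$ ($q{\left(m,n \right)} = m n + 0 = m n$)
$\left(15 \left(11 - \left(-12 + q{\left(5,6 \right)}\right)\right)\right)^{2} = \left(15 \left(11 + \left(12 - 5 \cdot 6\right)\right)\right)^{2} = \left(15 \left(11 + \left(12 - 30\right)\right)\right)^{2} = \left(15 \left(11 - 18\right)\right)^{2} = \left(15 \left(-7\right)\right)^{2} = \left(-105\right)^{2} = 11025$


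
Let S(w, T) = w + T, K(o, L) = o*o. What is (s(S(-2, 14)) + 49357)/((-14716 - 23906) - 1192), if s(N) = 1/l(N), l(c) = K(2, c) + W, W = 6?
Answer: -493571/398140 ≈ -1.2397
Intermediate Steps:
K(o, L) = o²
l(c) = 10 (l(c) = 2² + 6 = 4 + 6 = 10)
S(w, T) = T + w
s(N) = ⅒ (s(N) = 1/10 = ⅒)
(s(S(-2, 14)) + 49357)/((-14716 - 23906) - 1192) = (⅒ + 49357)/((-14716 - 23906) - 1192) = 493571/(10*(-38622 - 1192)) = (493571/10)/(-39814) = (493571/10)*(-1/39814) = -493571/398140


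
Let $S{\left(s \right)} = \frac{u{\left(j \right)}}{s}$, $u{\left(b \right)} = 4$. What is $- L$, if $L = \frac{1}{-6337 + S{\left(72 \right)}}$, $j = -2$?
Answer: $\frac{18}{114065} \approx 0.0001578$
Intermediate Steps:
$S{\left(s \right)} = \frac{4}{s}$
$L = - \frac{18}{114065}$ ($L = \frac{1}{-6337 + \frac{4}{72}} = \frac{1}{-6337 + 4 \cdot \frac{1}{72}} = \frac{1}{-6337 + \frac{1}{18}} = \frac{1}{- \frac{114065}{18}} = - \frac{18}{114065} \approx -0.0001578$)
$- L = \left(-1\right) \left(- \frac{18}{114065}\right) = \frac{18}{114065}$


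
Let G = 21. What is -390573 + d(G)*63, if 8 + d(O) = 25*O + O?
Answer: -356679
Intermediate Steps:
d(O) = -8 + 26*O (d(O) = -8 + (25*O + O) = -8 + 26*O)
-390573 + d(G)*63 = -390573 + (-8 + 26*21)*63 = -390573 + (-8 + 546)*63 = -390573 + 538*63 = -390573 + 33894 = -356679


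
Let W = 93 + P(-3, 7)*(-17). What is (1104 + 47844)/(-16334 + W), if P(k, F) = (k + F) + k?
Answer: -24474/8129 ≈ -3.0107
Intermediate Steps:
P(k, F) = F + 2*k (P(k, F) = (F + k) + k = F + 2*k)
W = 76 (W = 93 + (7 + 2*(-3))*(-17) = 93 + (7 - 6)*(-17) = 93 + 1*(-17) = 93 - 17 = 76)
(1104 + 47844)/(-16334 + W) = (1104 + 47844)/(-16334 + 76) = 48948/(-16258) = 48948*(-1/16258) = -24474/8129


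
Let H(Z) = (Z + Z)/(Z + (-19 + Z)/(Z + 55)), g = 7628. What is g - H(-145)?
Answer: 49134154/6443 ≈ 7626.0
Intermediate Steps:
H(Z) = 2*Z/(Z + (-19 + Z)/(55 + Z)) (H(Z) = (2*Z)/(Z + (-19 + Z)/(55 + Z)) = 2*Z/(Z + (-19 + Z)/(55 + Z)))
g - H(-145) = 7628 - 2*(-145)*(55 - 145)/(-19 + (-145)² + 56*(-145)) = 7628 - 2*(-145)*(-90)/(-19 + 21025 - 8120) = 7628 - 2*(-145)*(-90)/12886 = 7628 - 1*13050/6443 = 7628 - 13050/6443 = 49134154/6443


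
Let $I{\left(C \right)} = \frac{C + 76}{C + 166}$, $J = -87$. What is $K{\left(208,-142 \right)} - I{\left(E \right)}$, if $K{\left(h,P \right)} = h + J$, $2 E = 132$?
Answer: $\frac{13965}{116} \approx 120.39$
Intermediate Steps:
$E = 66$ ($E = \frac{1}{2} \cdot 132 = 66$)
$I{\left(C \right)} = \frac{76 + C}{166 + C}$
$K{\left(h,P \right)} = -87 + h$ ($K{\left(h,P \right)} = h - 87 = -87 + h$)
$K{\left(208,-142 \right)} - I{\left(E \right)} = \left(-87 + 208\right) - \frac{76 + 66}{166 + 66} = 121 - \frac{1}{232} \cdot 142 = 121 - \frac{71}{116} = \frac{13965}{116}$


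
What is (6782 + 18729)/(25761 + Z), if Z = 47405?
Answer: 25511/73166 ≈ 0.34867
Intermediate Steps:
(6782 + 18729)/(25761 + Z) = (6782 + 18729)/(25761 + 47405) = 25511/73166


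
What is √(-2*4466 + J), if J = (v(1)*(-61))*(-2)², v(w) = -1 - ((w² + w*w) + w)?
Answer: 6*I*√221 ≈ 89.196*I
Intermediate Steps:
v(w) = -1 - w - 2*w² (v(w) = -1 - ((w² + w²) + w) = -1 - (2*w² + w) = -1 - (w + 2*w²) = -1 + (-w - 2*w²) = -1 - w - 2*w²)
J = 976 (J = ((-1 - 1*1 - 2*1²)*(-61))*(-2)² = ((-1 - 1 - 2*1)*(-61))*4 = ((-1 - 1 - 2)*(-61))*4 = -4*(-61)*4 = 244*4 = 976)
√(-2*4466 + J) = √(-2*4466 + 976) = √(-8932 + 976) = √(-7956) = 6*I*√221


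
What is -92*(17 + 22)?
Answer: -3588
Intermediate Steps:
-92*(17 + 22) = -92*39 = -3588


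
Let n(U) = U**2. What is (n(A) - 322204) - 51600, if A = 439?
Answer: -181083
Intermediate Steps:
(n(A) - 322204) - 51600 = (439**2 - 322204) - 51600 = (192721 - 322204) - 51600 = -129483 - 51600 = -181083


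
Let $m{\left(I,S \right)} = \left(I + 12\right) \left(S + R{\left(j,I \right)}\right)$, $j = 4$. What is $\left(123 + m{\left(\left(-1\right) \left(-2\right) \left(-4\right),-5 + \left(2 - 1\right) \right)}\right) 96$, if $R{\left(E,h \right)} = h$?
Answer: $7200$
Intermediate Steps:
$m{\left(I,S \right)} = \left(12 + I\right) \left(I + S\right)$ ($m{\left(I,S \right)} = \left(I + 12\right) \left(S + I\right) = \left(12 + I\right) \left(I + S\right)$)
$\left(123 + m{\left(\left(-1\right) \left(-2\right) \left(-4\right),-5 + \left(2 - 1\right) \right)}\right) 96 = \left(123 + \left(\left(\left(-1\right) \left(-2\right) \left(-4\right)\right)^{2} + 12 \left(-1\right) \left(-2\right) \left(-4\right) + 12 \left(-5 + \left(2 - 1\right)\right) + \left(-1\right) \left(-2\right) \left(-4\right) \left(-5 + \left(2 - 1\right)\right)\right)\right) 96 = \left(123 + \left(\left(2 \left(-4\right)\right)^{2} + 12 \cdot 2 \left(-4\right) + 12 \left(-5 + 1\right) + 2 \left(-4\right) \left(-5 + 1\right)\right)\right) 96 = \left(123 + \left(\left(-8\right)^{2} + 12 \left(-8\right) + 12 \left(-4\right) - -32\right)\right) 96 = \left(123 + \left(64 - 96 - 48 + 32\right)\right) 96 = \left(123 - 48\right) 96 = 75 \cdot 96 = 7200$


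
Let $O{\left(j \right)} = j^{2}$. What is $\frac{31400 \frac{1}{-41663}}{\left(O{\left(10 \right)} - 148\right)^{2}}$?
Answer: $- \frac{3925}{11998944} \approx -0.00032711$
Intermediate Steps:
$\frac{31400 \frac{1}{-41663}}{\left(O{\left(10 \right)} - 148\right)^{2}} = \frac{31400 \frac{1}{-41663}}{\left(10^{2} - 148\right)^{2}} = \frac{31400 \left(- \frac{1}{41663}\right)}{\left(100 - 148\right)^{2}} = - \frac{31400}{41663 \left(-48\right)^{2}} = - \frac{31400}{41663 \cdot 2304} = \left(- \frac{31400}{41663}\right) \frac{1}{2304} = - \frac{3925}{11998944}$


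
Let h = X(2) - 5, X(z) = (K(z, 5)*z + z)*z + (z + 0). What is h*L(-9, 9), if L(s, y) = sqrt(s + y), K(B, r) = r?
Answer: 0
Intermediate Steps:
X(z) = z + 6*z**2 (X(z) = (5*z + z)*z + (z + 0) = (6*z)*z + z = 6*z**2 + z = z + 6*z**2)
h = 21 (h = 2*(1 + 6*2) - 5 = 2*(1 + 12) - 5 = 2*13 - 5 = 26 - 5 = 21)
h*L(-9, 9) = 21*sqrt(-9 + 9) = 21*sqrt(0) = 21*0 = 0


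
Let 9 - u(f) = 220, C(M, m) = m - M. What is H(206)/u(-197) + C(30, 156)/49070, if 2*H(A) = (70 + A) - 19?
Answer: -896987/1479110 ≈ -0.60644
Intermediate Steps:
u(f) = -211 (u(f) = 9 - 1*220 = 9 - 220 = -211)
H(A) = 51/2 + A/2 (H(A) = ((70 + A) - 19)/2 = (51 + A)/2 = 51/2 + A/2)
H(206)/u(-197) + C(30, 156)/49070 = (51/2 + (½)*206)/(-211) + (156 - 1*30)/49070 = (51/2 + 103)*(-1/211) + (156 - 30)*(1/49070) = (257/2)*(-1/211) + 126*(1/49070) = -257/422 + 9/3505 = -896987/1479110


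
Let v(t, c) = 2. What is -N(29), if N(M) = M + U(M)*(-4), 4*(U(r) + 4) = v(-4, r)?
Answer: -43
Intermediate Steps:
U(r) = -7/2 (U(r) = -4 + (1/4)*2 = -4 + 1/2 = -7/2)
N(M) = 14 + M (N(M) = M - 7/2*(-4) = M + 14 = 14 + M)
-N(29) = -(14 + 29) = -1*43 = -43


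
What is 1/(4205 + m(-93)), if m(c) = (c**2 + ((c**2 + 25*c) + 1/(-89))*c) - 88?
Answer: -89/51207481 ≈ -1.7380e-6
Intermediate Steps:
m(c) = -88 + c**2 + c*(-1/89 + c**2 + 25*c) (m(c) = (c**2 + ((c**2 + 25*c) - 1/89)*c) - 88 = (c**2 + (-1/89 + c**2 + 25*c)*c) - 88 = (c**2 + c*(-1/89 + c**2 + 25*c)) - 88 = -88 + c**2 + c*(-1/89 + c**2 + 25*c))
1/(4205 + m(-93)) = 1/(4205 + (-88 + (-93)**3 + 26*(-93)**2 - 1/89*(-93))) = 1/(4205 + (-88 - 804357 + 26*8649 + 93/89)) = 1/(4205 + (-88 - 804357 + 224874 + 93/89)) = 1/(4205 - 51581726/89) = 1/(-51207481/89) = -89/51207481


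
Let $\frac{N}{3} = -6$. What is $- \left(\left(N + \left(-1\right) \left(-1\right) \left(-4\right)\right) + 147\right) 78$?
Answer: $-9750$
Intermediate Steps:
$N = -18$ ($N = 3 \left(-6\right) = -18$)
$- \left(\left(N + \left(-1\right) \left(-1\right) \left(-4\right)\right) + 147\right) 78 = - \left(\left(-18 + \left(-1\right) \left(-1\right) \left(-4\right)\right) + 147\right) 78 = - \left(\left(-18 + 1 \left(-4\right)\right) + 147\right) 78 = - \left(\left(-18 - 4\right) + 147\right) 78 = - \left(-22 + 147\right) 78 = - 125 \cdot 78 = \left(-1\right) 9750 = -9750$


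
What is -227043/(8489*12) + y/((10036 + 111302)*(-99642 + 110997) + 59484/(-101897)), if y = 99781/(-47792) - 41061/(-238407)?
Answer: -19898357690034352936752731/8927850230590533645171616 ≈ -2.2288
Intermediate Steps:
y = -7275367185/3797982448 (y = 99781*(-1/47792) - 41061*(-1/238407) = -99781/47792 + 13687/79469 = -7275367185/3797982448 ≈ -1.9156)
-227043/(8489*12) + y/((10036 + 111302)*(-99642 + 110997) + 59484/(-101897)) = -227043/(8489*12) - 7275367185/(3797982448*((10036 + 111302)*(-99642 + 110997) + 59484/(-101897))) = -227043/101868 - 7275367185/(3797982448*(121338*11355 + 59484*(-1/101897))) = -227043*1/101868 - 7275367185/(3797982448*(1377792990 - 59484/101897)) = -75681/33956 - 7275367185/(3797982448*140392972242546/101897) = -75681/33956 - 7275367185/3797982448*101897/140392972242546 = -75681/33956 - 247112696683315/177736681466580302277536 = -19898357690034352936752731/8927850230590533645171616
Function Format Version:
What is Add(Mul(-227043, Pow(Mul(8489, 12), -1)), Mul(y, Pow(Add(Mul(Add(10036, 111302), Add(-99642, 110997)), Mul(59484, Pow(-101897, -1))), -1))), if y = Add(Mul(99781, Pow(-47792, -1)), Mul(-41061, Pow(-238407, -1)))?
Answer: Rational(-19898357690034352936752731, 8927850230590533645171616) ≈ -2.2288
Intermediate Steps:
y = Rational(-7275367185, 3797982448) (y = Add(Mul(99781, Rational(-1, 47792)), Mul(-41061, Rational(-1, 238407))) = Add(Rational(-99781, 47792), Rational(13687, 79469)) = Rational(-7275367185, 3797982448) ≈ -1.9156)
Add(Mul(-227043, Pow(Mul(8489, 12), -1)), Mul(y, Pow(Add(Mul(Add(10036, 111302), Add(-99642, 110997)), Mul(59484, Pow(-101897, -1))), -1))) = Add(Mul(-227043, Pow(Mul(8489, 12), -1)), Mul(Rational(-7275367185, 3797982448), Pow(Add(Mul(Add(10036, 111302), Add(-99642, 110997)), Mul(59484, Pow(-101897, -1))), -1))) = Add(Mul(-227043, Pow(101868, -1)), Mul(Rational(-7275367185, 3797982448), Pow(Add(Mul(121338, 11355), Mul(59484, Rational(-1, 101897))), -1))) = Add(Mul(-227043, Rational(1, 101868)), Mul(Rational(-7275367185, 3797982448), Pow(Add(1377792990, Rational(-59484, 101897)), -1))) = Add(Rational(-75681, 33956), Mul(Rational(-7275367185, 3797982448), Pow(Rational(140392972242546, 101897), -1))) = Add(Rational(-75681, 33956), Mul(Rational(-7275367185, 3797982448), Rational(101897, 140392972242546))) = Add(Rational(-75681, 33956), Rational(-247112696683315, 177736681466580302277536)) = Rational(-19898357690034352936752731, 8927850230590533645171616)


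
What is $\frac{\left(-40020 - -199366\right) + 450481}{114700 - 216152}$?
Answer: $- \frac{609827}{101452} \approx -6.011$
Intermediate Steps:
$\frac{\left(-40020 - -199366\right) + 450481}{114700 - 216152} = \frac{\left(-40020 + 199366\right) + 450481}{-101452} = \left(159346 + 450481\right) \left(- \frac{1}{101452}\right) = 609827 \left(- \frac{1}{101452}\right) = - \frac{609827}{101452}$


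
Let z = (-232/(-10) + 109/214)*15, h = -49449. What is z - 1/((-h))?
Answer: 3763414829/10582086 ≈ 355.64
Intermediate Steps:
z = 76107/214 (z = (-232*(-⅒) + 109*(1/214))*15 = (116/5 + 109/214)*15 = (25369/1070)*15 = 76107/214 ≈ 355.64)
z - 1/((-h)) = 76107/214 - 1/((-1*(-49449))) = 76107/214 - 1/49449 = 3763414829/10582086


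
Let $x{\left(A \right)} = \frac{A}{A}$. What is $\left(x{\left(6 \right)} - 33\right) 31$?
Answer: $-992$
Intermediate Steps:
$x{\left(A \right)} = 1$
$\left(x{\left(6 \right)} - 33\right) 31 = \left(1 - 33\right) 31 = \left(-32\right) 31 = -992$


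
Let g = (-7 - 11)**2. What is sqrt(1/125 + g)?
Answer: sqrt(202505)/25 ≈ 18.000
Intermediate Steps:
g = 324 (g = (-18)**2 = 324)
sqrt(1/125 + g) = sqrt(1/125 + 324) = sqrt(40501/125) = sqrt(202505)/25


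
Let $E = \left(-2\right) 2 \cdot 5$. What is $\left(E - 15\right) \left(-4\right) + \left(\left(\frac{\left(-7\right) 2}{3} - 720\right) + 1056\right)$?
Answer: $\frac{1414}{3} \approx 471.33$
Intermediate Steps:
$E = -20$ ($E = \left(-4\right) 5 = -20$)
$\left(E - 15\right) \left(-4\right) + \left(\left(\frac{\left(-7\right) 2}{3} - 720\right) + 1056\right) = \left(-20 - 15\right) \left(-4\right) + \left(\left(\frac{\left(-7\right) 2}{3} - 720\right) + 1056\right) = \left(-35\right) \left(-4\right) + \left(\left(\left(-14\right) \frac{1}{3} - 720\right) + 1056\right) = 140 + \left(\left(- \frac{14}{3} - 720\right) + 1056\right) = 140 + \left(- \frac{2174}{3} + 1056\right) = 140 + \frac{994}{3} = \frac{1414}{3}$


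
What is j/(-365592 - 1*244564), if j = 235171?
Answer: -235171/610156 ≈ -0.38543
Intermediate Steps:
j/(-365592 - 1*244564) = 235171/(-365592 - 1*244564) = 235171/(-365592 - 244564) = 235171/(-610156) = 235171*(-1/610156) = -235171/610156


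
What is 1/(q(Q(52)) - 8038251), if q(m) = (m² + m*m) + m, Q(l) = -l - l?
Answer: -1/8016723 ≈ -1.2474e-7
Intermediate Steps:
Q(l) = -2*l
q(m) = m + 2*m² (q(m) = (m² + m²) + m = 2*m² + m = m + 2*m²)
1/(q(Q(52)) - 8038251) = 1/((-2*52)*(1 + 2*(-2*52)) - 8038251) = 1/(-104*(1 + 2*(-104)) - 8038251) = 1/(-104*(1 - 208) - 8038251) = 1/(-104*(-207) - 8038251) = 1/(21528 - 8038251) = 1/(-8016723) = -1/8016723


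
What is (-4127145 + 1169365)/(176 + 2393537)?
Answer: -422540/341959 ≈ -1.2356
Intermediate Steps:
(-4127145 + 1169365)/(176 + 2393537) = -2957780/2393713 = -2957780*1/2393713 = -422540/341959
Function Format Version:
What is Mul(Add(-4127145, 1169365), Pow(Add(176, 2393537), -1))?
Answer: Rational(-422540, 341959) ≈ -1.2356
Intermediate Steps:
Mul(Add(-4127145, 1169365), Pow(Add(176, 2393537), -1)) = Mul(-2957780, Pow(2393713, -1)) = Mul(-2957780, Rational(1, 2393713)) = Rational(-422540, 341959)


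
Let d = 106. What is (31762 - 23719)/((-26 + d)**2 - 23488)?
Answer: -2681/5696 ≈ -0.47068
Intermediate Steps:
(31762 - 23719)/((-26 + d)**2 - 23488) = (31762 - 23719)/((-26 + 106)**2 - 23488) = 8043/(80**2 - 23488) = 8043/(6400 - 23488) = 8043/(-17088) = 8043*(-1/17088) = -2681/5696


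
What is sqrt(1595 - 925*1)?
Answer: sqrt(670) ≈ 25.884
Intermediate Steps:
sqrt(1595 - 925*1) = sqrt(1595 - 925) = sqrt(670)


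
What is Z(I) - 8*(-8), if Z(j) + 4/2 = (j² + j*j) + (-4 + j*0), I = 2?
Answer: 66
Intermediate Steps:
Z(j) = -6 + 2*j² (Z(j) = -2 + ((j² + j*j) + (-4 + j*0)) = -2 + ((j² + j²) + (-4 + 0)) = -2 + (2*j² - 4) = -2 + (-4 + 2*j²) = -6 + 2*j²)
Z(I) - 8*(-8) = (-6 + 2*2²) - 8*(-8) = (-6 + 2*4) + 64 = (-6 + 8) + 64 = 2 + 64 = 66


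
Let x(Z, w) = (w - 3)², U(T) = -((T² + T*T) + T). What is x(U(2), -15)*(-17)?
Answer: -5508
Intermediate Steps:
U(T) = -T - 2*T² (U(T) = -((T² + T²) + T) = -(2*T² + T) = -(T + 2*T²) = -T - 2*T²)
x(Z, w) = (-3 + w)²
x(U(2), -15)*(-17) = (-3 - 15)²*(-17) = (-18)²*(-17) = 324*(-17) = -5508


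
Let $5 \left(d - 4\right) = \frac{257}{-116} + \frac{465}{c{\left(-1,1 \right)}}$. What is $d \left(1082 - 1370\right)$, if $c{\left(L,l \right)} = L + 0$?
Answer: $\frac{3735144}{145} \approx 25760.0$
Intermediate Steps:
$c{\left(L,l \right)} = L$
$d = - \frac{51877}{580}$ ($d = 4 + \frac{\frac{257}{-116} + \frac{465}{-1}}{5} = 4 + \frac{257 \left(- \frac{1}{116}\right) + 465 \left(-1\right)}{5} = 4 + \frac{- \frac{257}{116} - 465}{5} = 4 + \frac{1}{5} \left(- \frac{54197}{116}\right) = 4 - \frac{54197}{580} = - \frac{51877}{580} \approx -89.443$)
$d \left(1082 - 1370\right) = - \frac{51877 \left(1082 - 1370\right)}{580} = \left(- \frac{51877}{580}\right) \left(-288\right) = \frac{3735144}{145}$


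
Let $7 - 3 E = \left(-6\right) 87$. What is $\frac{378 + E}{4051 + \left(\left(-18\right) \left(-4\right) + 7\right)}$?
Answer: $\frac{1663}{12390} \approx 0.13422$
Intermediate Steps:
$E = \frac{529}{3}$ ($E = \frac{7}{3} - \frac{\left(-6\right) 87}{3} = \frac{7}{3} - -174 = \frac{7}{3} + 174 = \frac{529}{3} \approx 176.33$)
$\frac{378 + E}{4051 + \left(\left(-18\right) \left(-4\right) + 7\right)} = \frac{378 + \frac{529}{3}}{4051 + \left(\left(-18\right) \left(-4\right) + 7\right)} = \frac{1663}{3 \left(4051 + \left(72 + 7\right)\right)} = \frac{1663}{3 \left(4051 + 79\right)} = \frac{1663}{3 \cdot 4130} = \frac{1663}{3} \cdot \frac{1}{4130} = \frac{1663}{12390}$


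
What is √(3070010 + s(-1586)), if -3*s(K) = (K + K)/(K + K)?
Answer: √27630087/3 ≈ 1752.1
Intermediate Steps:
s(K) = -⅓ (s(K) = -(K + K)/(3*(K + K)) = -2*K/(3*(2*K)) = -2*K*1/(2*K)/3 = -⅓*1 = -⅓)
√(3070010 + s(-1586)) = √(3070010 - ⅓) = √(9210029/3) = √27630087/3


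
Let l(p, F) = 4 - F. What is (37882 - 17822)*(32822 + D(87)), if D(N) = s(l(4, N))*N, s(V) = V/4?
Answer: 622196005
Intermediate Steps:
s(V) = V/4 (s(V) = V*(¼) = V/4)
D(N) = N*(1 - N/4) (D(N) = ((4 - N)/4)*N = (1 - N/4)*N = N*(1 - N/4))
(37882 - 17822)*(32822 + D(87)) = (37882 - 17822)*(32822 + (¼)*87*(4 - 1*87)) = 20060*(32822 + (¼)*87*(4 - 87)) = 20060*(32822 + (¼)*87*(-83)) = 20060*(32822 - 7221/4) = 20060*(124067/4) = 622196005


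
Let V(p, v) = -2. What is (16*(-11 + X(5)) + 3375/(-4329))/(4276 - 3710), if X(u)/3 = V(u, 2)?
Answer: -131207/272246 ≈ -0.48194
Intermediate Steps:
X(u) = -6 (X(u) = 3*(-2) = -6)
(16*(-11 + X(5)) + 3375/(-4329))/(4276 - 3710) = (16*(-11 - 6) + 3375/(-4329))/(4276 - 3710) = (16*(-17) + 3375*(-1/4329))/566 = (-272 - 375/481)*(1/566) = -131207/481*1/566 = -131207/272246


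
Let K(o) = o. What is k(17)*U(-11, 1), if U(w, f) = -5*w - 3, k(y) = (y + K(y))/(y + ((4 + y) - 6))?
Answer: 221/4 ≈ 55.250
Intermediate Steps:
k(y) = 2*y/(-2 + 2*y) (k(y) = (y + y)/(y + ((4 + y) - 6)) = (2*y)/(y + (-2 + y)) = (2*y)/(-2 + 2*y) = 2*y/(-2 + 2*y))
U(w, f) = -3 - 5*w
k(17)*U(-11, 1) = (17/(-1 + 17))*(-3 - 5*(-11)) = (17/16)*(-3 + 55) = (17*(1/16))*52 = (17/16)*52 = 221/4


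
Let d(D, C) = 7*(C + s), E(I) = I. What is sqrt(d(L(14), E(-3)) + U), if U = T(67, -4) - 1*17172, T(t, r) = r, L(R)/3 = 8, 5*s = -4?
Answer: 3*I*sqrt(47785)/5 ≈ 131.16*I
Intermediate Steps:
s = -4/5 (s = (1/5)*(-4) = -4/5 ≈ -0.80000)
L(R) = 24 (L(R) = 3*8 = 24)
d(D, C) = -28/5 + 7*C (d(D, C) = 7*(C - 4/5) = 7*(-4/5 + C) = -28/5 + 7*C)
U = -17176 (U = -4 - 1*17172 = -4 - 17172 = -17176)
sqrt(d(L(14), E(-3)) + U) = sqrt((-28/5 + 7*(-3)) - 17176) = sqrt((-28/5 - 21) - 17176) = sqrt(-133/5 - 17176) = sqrt(-86013/5) = 3*I*sqrt(47785)/5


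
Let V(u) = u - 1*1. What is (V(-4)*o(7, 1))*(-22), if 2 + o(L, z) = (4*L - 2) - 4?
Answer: 2200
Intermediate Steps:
V(u) = -1 + u (V(u) = u - 1 = -1 + u)
o(L, z) = -8 + 4*L (o(L, z) = -2 + ((4*L - 2) - 4) = -2 + ((-2 + 4*L) - 4) = -2 + (-6 + 4*L) = -8 + 4*L)
(V(-4)*o(7, 1))*(-22) = ((-1 - 4)*(-8 + 4*7))*(-22) = -5*(-8 + 28)*(-22) = -5*20*(-22) = -100*(-22) = 2200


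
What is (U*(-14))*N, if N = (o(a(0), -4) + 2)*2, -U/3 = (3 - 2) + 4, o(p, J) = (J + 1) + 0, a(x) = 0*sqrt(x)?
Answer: -420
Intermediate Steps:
a(x) = 0
o(p, J) = 1 + J (o(p, J) = (1 + J) + 0 = 1 + J)
U = -15 (U = -3*((3 - 2) + 4) = -3*(1 + 4) = -3*5 = -15)
N = -2 (N = ((1 - 4) + 2)*2 = (-3 + 2)*2 = -1*2 = -2)
(U*(-14))*N = -15*(-14)*(-2) = 210*(-2) = -420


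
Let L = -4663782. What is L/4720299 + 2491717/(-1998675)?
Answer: -7027677917411/3144781201275 ≈ -2.2347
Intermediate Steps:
L/4720299 + 2491717/(-1998675) = -4663782/4720299 + 2491717/(-1998675) = -4663782*1/4720299 + 2491717*(-1/1998675) = -1554594/1573433 - 2491717/1998675 = -7027677917411/3144781201275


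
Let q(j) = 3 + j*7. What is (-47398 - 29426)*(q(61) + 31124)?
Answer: -2424104496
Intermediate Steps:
q(j) = 3 + 7*j
(-47398 - 29426)*(q(61) + 31124) = (-47398 - 29426)*((3 + 7*61) + 31124) = -76824*((3 + 427) + 31124) = -76824*(430 + 31124) = -76824*31554 = -2424104496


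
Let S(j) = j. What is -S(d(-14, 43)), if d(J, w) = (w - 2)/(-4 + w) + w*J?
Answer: 23437/39 ≈ 600.95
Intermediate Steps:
d(J, w) = J*w + (-2 + w)/(-4 + w) (d(J, w) = (-2 + w)/(-4 + w) + J*w = J*w + (-2 + w)/(-4 + w))
-S(d(-14, 43)) = -(-2 + 43 - 14*43² - 4*(-14)*43)/(-4 + 43) = -(-2 + 43 - 14*1849 + 2408)/39 = -(-2 + 43 - 25886 + 2408)/39 = -(-23437)/39 = -1*(-23437/39) = 23437/39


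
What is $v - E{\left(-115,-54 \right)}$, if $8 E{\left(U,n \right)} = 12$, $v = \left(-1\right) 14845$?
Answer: $- \frac{29693}{2} \approx -14847.0$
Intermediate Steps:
$v = -14845$
$E{\left(U,n \right)} = \frac{3}{2}$ ($E{\left(U,n \right)} = \frac{1}{8} \cdot 12 = \frac{3}{2}$)
$v - E{\left(-115,-54 \right)} = -14845 - \frac{3}{2} = - \frac{29693}{2}$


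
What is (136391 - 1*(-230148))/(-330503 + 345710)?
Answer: 366539/15207 ≈ 24.103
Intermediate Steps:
(136391 - 1*(-230148))/(-330503 + 345710) = (136391 + 230148)/15207 = 366539*(1/15207) = 366539/15207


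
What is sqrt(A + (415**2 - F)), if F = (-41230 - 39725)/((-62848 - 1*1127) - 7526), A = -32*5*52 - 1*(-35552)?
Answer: sqrt(1019696782437002)/71501 ≈ 446.60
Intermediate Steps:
A = 27232 (A = -160*52 + 35552 = -8320 + 35552 = 27232)
F = 80955/71501 (F = -80955/((-62848 - 1127) - 7526) = -80955/(-63975 - 7526) = -80955/(-71501) = -80955*(-1/71501) = 80955/71501 ≈ 1.1322)
sqrt(A + (415**2 - F)) = sqrt(27232 + (415**2 - 1*80955/71501)) = sqrt(27232 + (172225 - 80955/71501)) = sqrt(27232 + 12314178770/71501) = sqrt(14261294002/71501) = sqrt(1019696782437002)/71501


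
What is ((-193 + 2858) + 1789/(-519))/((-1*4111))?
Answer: -1381346/2133609 ≈ -0.64742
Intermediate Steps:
((-193 + 2858) + 1789/(-519))/((-1*4111)) = (2665 + 1789*(-1/519))/(-4111) = (2665 - 1789/519)*(-1/4111) = (1381346/519)*(-1/4111) = -1381346/2133609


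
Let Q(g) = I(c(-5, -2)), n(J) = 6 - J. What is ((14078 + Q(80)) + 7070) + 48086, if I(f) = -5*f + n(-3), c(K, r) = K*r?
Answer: 69193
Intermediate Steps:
I(f) = 9 - 5*f (I(f) = -5*f + (6 - 1*(-3)) = -5*f + (6 + 3) = -5*f + 9 = 9 - 5*f)
Q(g) = -41 (Q(g) = 9 - (-25)*(-2) = 9 - 5*10 = 9 - 50 = -41)
((14078 + Q(80)) + 7070) + 48086 = ((14078 - 41) + 7070) + 48086 = (14037 + 7070) + 48086 = 21107 + 48086 = 69193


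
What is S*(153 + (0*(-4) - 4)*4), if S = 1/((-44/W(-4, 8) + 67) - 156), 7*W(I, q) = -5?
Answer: -5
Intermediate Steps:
W(I, q) = -5/7 (W(I, q) = (1/7)*(-5) = -5/7)
S = -5/137 (S = 1/((-44/(-5/7) + 67) - 156) = 1/((-44*(-7/5) + 67) - 156) = 1/((308/5 + 67) - 156) = 1/(643/5 - 156) = 1/(-137/5) = -5/137 ≈ -0.036496)
S*(153 + (0*(-4) - 4)*4) = -5*(153 + (0*(-4) - 4)*4)/137 = -5*(153 + (0 - 4)*4)/137 = -5*(153 - 4*4)/137 = -5*(153 - 16)/137 = -5/137*137 = -5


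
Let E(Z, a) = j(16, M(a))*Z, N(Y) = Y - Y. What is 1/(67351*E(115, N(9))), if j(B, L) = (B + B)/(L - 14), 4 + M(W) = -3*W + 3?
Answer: -3/49570336 ≈ -6.0520e-8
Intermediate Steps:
N(Y) = 0
M(W) = -1 - 3*W (M(W) = -4 + (-3*W + 3) = -4 + (3 - 3*W) = -1 - 3*W)
j(B, L) = 2*B/(-14 + L) (j(B, L) = (2*B)/(-14 + L) = 2*B/(-14 + L))
E(Z, a) = 32*Z/(-15 - 3*a) (E(Z, a) = (2*16/(-14 + (-1 - 3*a)))*Z = (2*16/(-15 - 3*a))*Z = (32/(-15 - 3*a))*Z = 32*Z/(-15 - 3*a))
1/(67351*E(115, N(9))) = 1/(67351*((-32*115/(15 + 3*0)))) = 1/(67351*((-32*115/(15 + 0)))) = 1/(67351*((-32*115/15))) = 1/(67351*((-32*115*1/15))) = 1/(67351*(-736/3)) = (1/67351)*(-3/736) = -3/49570336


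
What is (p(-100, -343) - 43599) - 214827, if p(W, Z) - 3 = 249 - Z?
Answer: -257831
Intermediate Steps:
p(W, Z) = 252 - Z (p(W, Z) = 3 + (249 - Z) = 252 - Z)
(p(-100, -343) - 43599) - 214827 = ((252 - 1*(-343)) - 43599) - 214827 = ((252 + 343) - 43599) - 214827 = (595 - 43599) - 214827 = -43004 - 214827 = -257831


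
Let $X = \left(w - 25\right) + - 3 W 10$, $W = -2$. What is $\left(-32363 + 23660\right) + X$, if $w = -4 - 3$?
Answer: $-8675$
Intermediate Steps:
$w = -7$
$X = 28$ ($X = \left(-7 - 25\right) + \left(-3\right) \left(-2\right) 10 = \left(-7 - 25\right) + 6 \cdot 10 = -32 + 60 = 28$)
$\left(-32363 + 23660\right) + X = \left(-32363 + 23660\right) + 28 = -8703 + 28 = -8675$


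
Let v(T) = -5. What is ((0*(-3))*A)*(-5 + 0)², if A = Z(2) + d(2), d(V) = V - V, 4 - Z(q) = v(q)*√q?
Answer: 0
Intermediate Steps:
Z(q) = 4 + 5*√q (Z(q) = 4 - (-5)*√q = 4 + 5*√q)
d(V) = 0
A = 4 + 5*√2 (A = (4 + 5*√2) + 0 = 4 + 5*√2 ≈ 11.071)
((0*(-3))*A)*(-5 + 0)² = ((0*(-3))*(4 + 5*√2))*(-5 + 0)² = (0*(4 + 5*√2))*(-5)² = 0*25 = 0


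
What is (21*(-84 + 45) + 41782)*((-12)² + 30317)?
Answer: 1247773943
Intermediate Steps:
(21*(-84 + 45) + 41782)*((-12)² + 30317) = (21*(-39) + 41782)*(144 + 30317) = (-819 + 41782)*30461 = 40963*30461 = 1247773943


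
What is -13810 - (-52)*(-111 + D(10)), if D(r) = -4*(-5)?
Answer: -18542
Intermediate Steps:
D(r) = 20
-13810 - (-52)*(-111 + D(10)) = -13810 - (-52)*(-111 + 20) = -13810 - (-52)*(-91) = -13810 - 1*4732 = -13810 - 4732 = -18542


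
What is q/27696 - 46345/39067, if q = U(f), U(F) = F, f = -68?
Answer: -321556919/270499908 ≈ -1.1888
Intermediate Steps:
q = -68
q/27696 - 46345/39067 = -68/27696 - 46345/39067 = -68*1/27696 - 46345*1/39067 = -17/6924 - 46345/39067 = -321556919/270499908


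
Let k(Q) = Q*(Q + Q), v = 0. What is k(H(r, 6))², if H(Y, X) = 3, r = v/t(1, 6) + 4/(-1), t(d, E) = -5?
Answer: 324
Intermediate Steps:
r = -4 (r = 0/(-5) + 4/(-1) = 0*(-⅕) + 4*(-1) = 0 - 4 = -4)
k(Q) = 2*Q² (k(Q) = Q*(2*Q) = 2*Q²)
k(H(r, 6))² = (2*3²)² = (2*9)² = 18² = 324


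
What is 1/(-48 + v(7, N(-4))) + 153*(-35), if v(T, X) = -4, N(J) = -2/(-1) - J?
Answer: -278461/52 ≈ -5355.0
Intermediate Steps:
N(J) = 2 - J (N(J) = -2*(-1) - J = 2 - J)
1/(-48 + v(7, N(-4))) + 153*(-35) = 1/(-48 - 4) + 153*(-35) = 1/(-52) - 5355 = -1/52 - 5355 = -278461/52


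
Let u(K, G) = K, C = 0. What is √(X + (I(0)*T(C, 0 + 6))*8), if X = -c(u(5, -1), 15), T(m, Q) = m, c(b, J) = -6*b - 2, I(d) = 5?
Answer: 4*√2 ≈ 5.6569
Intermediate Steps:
c(b, J) = -2 - 6*b
X = 32 (X = -(-2 - 6*5) = -(-2 - 30) = -1*(-32) = 32)
√(X + (I(0)*T(C, 0 + 6))*8) = √(32 + (5*0)*8) = √(32 + 0*8) = √(32 + 0) = √32 = 4*√2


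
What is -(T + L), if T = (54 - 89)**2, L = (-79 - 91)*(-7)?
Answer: -2415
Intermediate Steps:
L = 1190 (L = -170*(-7) = 1190)
T = 1225 (T = (-35)**2 = 1225)
-(T + L) = -(1225 + 1190) = -1*2415 = -2415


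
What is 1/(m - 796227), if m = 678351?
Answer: -1/117876 ≈ -8.4835e-6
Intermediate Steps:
1/(m - 796227) = 1/(678351 - 796227) = 1/(-117876) = -1/117876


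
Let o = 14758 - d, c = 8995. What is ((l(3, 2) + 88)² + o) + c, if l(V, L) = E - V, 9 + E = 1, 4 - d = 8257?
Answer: 37935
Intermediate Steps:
d = -8253 (d = 4 - 1*8257 = 4 - 8257 = -8253)
E = -8 (E = -9 + 1 = -8)
l(V, L) = -8 - V
o = 23011 (o = 14758 - 1*(-8253) = 14758 + 8253 = 23011)
((l(3, 2) + 88)² + o) + c = (((-8 - 1*3) + 88)² + 23011) + 8995 = (((-8 - 3) + 88)² + 23011) + 8995 = ((-11 + 88)² + 23011) + 8995 = (77² + 23011) + 8995 = (5929 + 23011) + 8995 = 28940 + 8995 = 37935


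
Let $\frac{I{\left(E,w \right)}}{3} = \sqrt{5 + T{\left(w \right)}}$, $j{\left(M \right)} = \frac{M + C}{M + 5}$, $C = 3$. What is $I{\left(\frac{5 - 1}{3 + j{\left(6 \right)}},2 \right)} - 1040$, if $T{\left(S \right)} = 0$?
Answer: $-1040 + 3 \sqrt{5} \approx -1033.3$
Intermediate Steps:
$j{\left(M \right)} = \frac{3 + M}{5 + M}$ ($j{\left(M \right)} = \frac{M + 3}{M + 5} = \frac{3 + M}{5 + M}$)
$I{\left(E,w \right)} = 3 \sqrt{5}$ ($I{\left(E,w \right)} = 3 \sqrt{5 + 0} = 3 \sqrt{5}$)
$I{\left(\frac{5 - 1}{3 + j{\left(6 \right)}},2 \right)} - 1040 = 3 \sqrt{5} - 1040 = -1040 + 3 \sqrt{5}$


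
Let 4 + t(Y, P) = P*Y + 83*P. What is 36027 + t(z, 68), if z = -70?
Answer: 36907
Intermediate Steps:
t(Y, P) = -4 + 83*P + P*Y (t(Y, P) = -4 + (P*Y + 83*P) = -4 + (83*P + P*Y) = -4 + 83*P + P*Y)
36027 + t(z, 68) = 36027 + (-4 + 83*68 + 68*(-70)) = 36027 + (-4 + 5644 - 4760) = 36027 + 880 = 36907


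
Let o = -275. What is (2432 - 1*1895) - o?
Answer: 812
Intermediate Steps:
(2432 - 1*1895) - o = (2432 - 1*1895) - 1*(-275) = (2432 - 1895) + 275 = 537 + 275 = 812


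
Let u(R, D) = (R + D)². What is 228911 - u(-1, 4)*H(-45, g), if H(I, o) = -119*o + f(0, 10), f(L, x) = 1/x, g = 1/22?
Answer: 12592733/55 ≈ 2.2896e+5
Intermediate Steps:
g = 1/22 ≈ 0.045455
H(I, o) = ⅒ - 119*o (H(I, o) = -119*o + 1/10 = -119*o + ⅒ = ⅒ - 119*o)
u(R, D) = (D + R)²
228911 - u(-1, 4)*H(-45, g) = 228911 - (4 - 1)²*(⅒ - 119*1/22) = 228911 - 3²*(⅒ - 119/22) = 228911 - 9*(-292)/55 = 228911 - 1*(-2628/55) = 228911 + 2628/55 = 12592733/55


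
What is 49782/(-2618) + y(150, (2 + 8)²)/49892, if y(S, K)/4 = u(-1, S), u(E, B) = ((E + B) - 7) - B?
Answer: -310475915/16327157 ≈ -19.016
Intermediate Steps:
u(E, B) = -7 + E (u(E, B) = ((B + E) - 7) - B = (-7 + B + E) - B = -7 + E)
y(S, K) = -32 (y(S, K) = 4*(-7 - 1) = 4*(-8) = -32)
49782/(-2618) + y(150, (2 + 8)²)/49892 = 49782/(-2618) - 32/49892 = 49782*(-1/2618) - 32*1/49892 = -24891/1309 - 8/12473 = -310475915/16327157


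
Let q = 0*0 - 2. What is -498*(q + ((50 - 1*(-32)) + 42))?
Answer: -60756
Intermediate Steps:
q = -2 (q = 0 - 2 = -2)
-498*(q + ((50 - 1*(-32)) + 42)) = -498*(-2 + ((50 - 1*(-32)) + 42)) = -498*(-2 + ((50 + 32) + 42)) = -498*(-2 + (82 + 42)) = -498*(-2 + 124) = -498*122 = -60756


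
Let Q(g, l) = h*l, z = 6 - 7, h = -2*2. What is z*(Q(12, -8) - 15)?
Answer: -17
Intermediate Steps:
h = -4
z = -1
Q(g, l) = -4*l
z*(Q(12, -8) - 15) = -(-4*(-8) - 15) = -(32 - 15) = -1*17 = -17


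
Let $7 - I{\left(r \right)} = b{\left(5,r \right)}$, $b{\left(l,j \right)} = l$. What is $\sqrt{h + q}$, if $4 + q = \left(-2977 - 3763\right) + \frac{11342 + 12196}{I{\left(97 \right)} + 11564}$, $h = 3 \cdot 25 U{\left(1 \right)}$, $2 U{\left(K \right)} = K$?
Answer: $\frac{i \sqrt{896872065006}}{11566} \approx 81.881 i$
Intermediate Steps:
$U{\left(K \right)} = \frac{K}{2}$
$I{\left(r \right)} = 2$ ($I{\left(r \right)} = 7 - 5 = 2$)
$h = \frac{75}{2}$ ($h = 3 \cdot 25 \cdot \frac{1}{2} \cdot 1 = 75 \cdot \frac{1}{2} = \frac{75}{2} \approx 37.5$)
$q = - \frac{38988783}{5783}$ ($q = -4 + \left(\left(-2977 - 3763\right) + \frac{11342 + 12196}{2 + 11564}\right) = -4 - \left(6740 - \frac{23538}{11566}\right) = -4 + \left(-6740 + 23538 \cdot \frac{1}{11566}\right) = -4 + \left(-6740 + \frac{11769}{5783}\right) = -4 - \frac{38965651}{5783} = - \frac{38988783}{5783} \approx -6742.0$)
$\sqrt{h + q} = \sqrt{\frac{75}{2} - \frac{38988783}{5783}} = \sqrt{- \frac{77543841}{11566}} = \frac{i \sqrt{896872065006}}{11566}$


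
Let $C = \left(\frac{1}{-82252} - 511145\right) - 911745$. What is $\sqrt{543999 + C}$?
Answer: $\frac{i \sqrt{1486510426106079}}{41126} \approx 937.49 i$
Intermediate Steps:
$C = - \frac{117035548281}{82252}$ ($C = \left(- \frac{1}{82252} - 511145\right) - 911745 = - \frac{42042698541}{82252} - 911745 = - \frac{117035548281}{82252} \approx -1.4229 \cdot 10^{6}$)
$\sqrt{543999 + C} = \sqrt{543999 - \frac{117035548281}{82252}} = \sqrt{- \frac{72290542533}{82252}} = \frac{i \sqrt{1486510426106079}}{41126}$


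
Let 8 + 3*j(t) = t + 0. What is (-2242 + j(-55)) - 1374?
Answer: -3637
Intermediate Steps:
j(t) = -8/3 + t/3 (j(t) = -8/3 + (t + 0)/3 = -8/3 + t/3)
(-2242 + j(-55)) - 1374 = (-2242 + (-8/3 + (⅓)*(-55))) - 1374 = (-2242 + (-8/3 - 55/3)) - 1374 = (-2242 - 21) - 1374 = -2263 - 1374 = -3637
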